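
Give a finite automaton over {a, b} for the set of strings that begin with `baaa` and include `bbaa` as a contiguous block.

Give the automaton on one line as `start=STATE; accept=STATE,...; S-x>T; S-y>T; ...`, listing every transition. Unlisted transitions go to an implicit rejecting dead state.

Handle the two conditions separately and then intersect. The first has 6 states tracking whether the input so far still matches the prefix `baaa`; the second has 5 states tracking whether and how much of `bbaa` has been seen. A product state is a pair (one from each), accepting exactly when both do. Minimizing collapses redundant product states.
With 10 states:
        a   b  
>  s0   s1  s2 
   s1   s1  s1 
   s2   s3  s1 
   s3   s4  s1 
   s4   s5  s1 
   s5   s5  s6 
   s6   s5  s7 
   s7   s8  s7 
   s8   s9  s6 
 * s9   s9  s9 
(> = start, * = accepting)

start=s0; accept=s9; s0-a>s1; s0-b>s2; s1-a>s1; s1-b>s1; s2-a>s3; s2-b>s1; s3-a>s4; s3-b>s1; s4-a>s5; s4-b>s1; s5-a>s5; s5-b>s6; s6-a>s5; s6-b>s7; s7-a>s8; s7-b>s7; s8-a>s9; s8-b>s6; s9-a>s9; s9-b>s9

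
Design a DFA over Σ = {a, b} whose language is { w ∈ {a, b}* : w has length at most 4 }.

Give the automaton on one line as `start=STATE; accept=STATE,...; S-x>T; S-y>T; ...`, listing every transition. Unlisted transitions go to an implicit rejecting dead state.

start=q0; accept=q0,q1,q2,q3,q4; q0-a>q1; q0-b>q1; q1-a>q2; q1-b>q2; q2-a>q3; q2-b>q3; q3-a>q4; q3-b>q4; q4-a>q5; q4-b>q5; q5-a>q5; q5-b>q5

We only need to distinguish lengths 0, 1, …, 4, and '>4'. Chain q0 → q1 → q2 → q3 → q4 → q5 on every symbol, with q5 looping. Accepting states: {q0, q1, q2, q3, q4}.
A 6-state machine:
        a   b  
>* q0   q1  q1 
 * q1   q2  q2 
 * q2   q3  q3 
 * q3   q4  q4 
 * q4   q5  q5 
   q5   q5  q5 
(> = start, * = accepting)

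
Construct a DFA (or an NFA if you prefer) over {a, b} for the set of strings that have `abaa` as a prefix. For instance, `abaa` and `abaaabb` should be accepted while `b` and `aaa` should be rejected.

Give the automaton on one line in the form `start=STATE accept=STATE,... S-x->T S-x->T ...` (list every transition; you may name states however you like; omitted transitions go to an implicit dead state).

start=q0 accept=q4 q0-a->q1 q0-b->q5 q1-a->q5 q1-b->q2 q2-a->q3 q2-b->q5 q3-a->q4 q3-b->q5 q4-a->q4 q4-b->q4 q5-a->q5 q5-b->q5

Walk along `abaa` while the input agrees: from q0 take `a` to q1, and so on. Any deviation drops to the rejecting sink q5. Once q4 is reached the prefix is confirmed and every continuation is accepted.
        a   b  
>  q0   q1  q5 
   q1   q5  q2 
   q2   q3  q5 
   q3   q4  q5 
 * q4   q4  q4 
   q5   q5  q5 
(> = start, * = accepting)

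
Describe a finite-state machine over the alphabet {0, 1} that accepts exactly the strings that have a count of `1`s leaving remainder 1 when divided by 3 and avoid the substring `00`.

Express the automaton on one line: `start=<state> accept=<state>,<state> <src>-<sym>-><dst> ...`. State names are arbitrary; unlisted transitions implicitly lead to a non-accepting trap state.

Handle the two conditions separately and then intersect. The first has 3 states tracking the count of `1`s modulo 3; the second has 3 states tracking partial matches of the forbidden pattern `00`. A product state is a pair (one from each), accepting exactly when both do.
With 9 states:
       0  1 
>  A   B  C 
   B   D  C 
 * C   E  F 
   D   D  G 
 * E   G  F 
   F   H  A 
   G   G  I 
   H   I  A 
   I   I  D 
(> = start, * = accepting)

start=A accept=C,E A-0->B A-1->C B-0->D B-1->C C-0->E C-1->F D-0->D D-1->G E-0->G E-1->F F-0->H F-1->A G-0->G G-1->I H-0->I H-1->A I-0->I I-1->D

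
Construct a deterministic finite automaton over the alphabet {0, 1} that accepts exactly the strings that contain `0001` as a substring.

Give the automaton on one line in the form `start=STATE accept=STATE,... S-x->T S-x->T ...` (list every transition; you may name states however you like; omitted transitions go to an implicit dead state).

States q0..q3 record the length of the longest prefix of `0001` that matches the current input suffix. Reaching q4 means `0001` has been seen, and we stay there forever. Accept from q4.
With 5 states:
        0   1  
>  q0   q1  q0 
   q1   q2  q0 
   q2   q3  q0 
   q3   q3  q4 
 * q4   q4  q4 
(> = start, * = accepting)

start=q0 accept=q4 q0-0->q1 q0-1->q0 q1-0->q2 q1-1->q0 q2-0->q3 q2-1->q0 q3-0->q3 q3-1->q4 q4-0->q4 q4-1->q4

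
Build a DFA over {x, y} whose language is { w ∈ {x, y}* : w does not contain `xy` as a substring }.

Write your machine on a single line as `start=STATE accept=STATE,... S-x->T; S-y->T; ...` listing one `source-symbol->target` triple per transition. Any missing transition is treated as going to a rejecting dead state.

Track partial matches of the forbidden pattern `xy`. State C is a dead state reached once `xy` has occurred; every other state accepts. A means no part of `xy` is currently matched.
A 3-state machine:
       x  y 
>* A   B  A 
 * B   B  C 
   C   C  C 
(> = start, * = accepting)

start=A; accept=A,B; A-x->B; A-y->A; B-x->B; B-y->C; C-x->C; C-y->C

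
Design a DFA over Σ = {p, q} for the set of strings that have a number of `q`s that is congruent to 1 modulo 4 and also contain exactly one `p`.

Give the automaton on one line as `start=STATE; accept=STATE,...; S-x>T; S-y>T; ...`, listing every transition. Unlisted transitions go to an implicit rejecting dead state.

start=s0; accept=s4; s0-p>s1; s0-q>s2; s1-p>s3; s1-q>s4; s2-p>s4; s2-q>s5; s3-p>s3; s3-q>s3; s4-p>s3; s4-q>s6; s5-p>s6; s5-q>s7; s6-p>s3; s6-q>s8; s7-p>s8; s7-q>s0; s8-p>s3; s8-q>s1

Build one automaton per condition and run them in lockstep. The first has 4 states tracking the count of `q`s modulo 4; the second has 3 states tracking the count of `p`s, saturating at 2. A product state is a pair (one from each), accepting exactly when both do. Minimizing collapses redundant product states.
9 states suffice.
        p   q  
>  s0   s1  s2 
   s1   s3  s4 
   s2   s4  s5 
   s3   s3  s3 
 * s4   s3  s6 
   s5   s6  s7 
   s6   s3  s8 
   s7   s8  s0 
   s8   s3  s1 
(> = start, * = accepting)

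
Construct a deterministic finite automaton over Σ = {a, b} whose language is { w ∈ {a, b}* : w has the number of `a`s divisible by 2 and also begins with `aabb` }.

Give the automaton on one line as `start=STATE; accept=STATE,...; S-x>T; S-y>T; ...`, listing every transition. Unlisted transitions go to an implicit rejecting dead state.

Handle the two conditions separately and then intersect. The first has 2 states tracking the count of `a`s modulo 2; the second has 6 states tracking whether the input so far still matches the prefix `aabb`. A product state is a pair (one from each), accepting exactly when both do.
An 8-state machine:
        a   b  
>  s0   s1  s2 
   s1   s3  s4 
   s2   s4  s2 
   s3   s4  s5 
   s4   s2  s4 
   s5   s4  s6 
 * s6   s7  s6 
   s7   s6  s7 
(> = start, * = accepting)

start=s0; accept=s6; s0-a>s1; s0-b>s2; s1-a>s3; s1-b>s4; s2-a>s4; s2-b>s2; s3-a>s4; s3-b>s5; s4-a>s2; s4-b>s4; s5-a>s4; s5-b>s6; s6-a>s7; s6-b>s6; s7-a>s6; s7-b>s7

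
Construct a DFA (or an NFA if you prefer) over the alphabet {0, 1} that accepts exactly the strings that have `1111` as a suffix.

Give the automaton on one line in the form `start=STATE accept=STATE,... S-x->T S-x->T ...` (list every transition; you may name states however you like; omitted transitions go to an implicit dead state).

Let each state record the length of the longest suffix of the input read so far that is also a prefix of `1111`. B means the last symbol is `1`; C means the last 2 symbols are `11`; D means the last 3 symbols are `111`; E means the last 4 symbols are `1111`. Accept only at E, where the string currently ends in `1111`.
5 states suffice.
       0  1 
>  A   A  B 
   B   A  C 
   C   A  D 
   D   A  E 
 * E   A  E 
(> = start, * = accepting)

start=A accept=E A-0->A A-1->B B-0->A B-1->C C-0->A C-1->D D-0->A D-1->E E-0->A E-1->E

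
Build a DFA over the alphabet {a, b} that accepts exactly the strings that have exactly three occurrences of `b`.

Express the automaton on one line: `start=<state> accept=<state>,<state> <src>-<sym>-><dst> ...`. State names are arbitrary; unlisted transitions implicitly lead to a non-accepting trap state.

Count `b`s, saturating at 4: states q0 through q3 mean 0 through 3 `b`s seen; q4 means more than 3. Each `b` increments (capped at q4); other symbols loop. Accept from {q3}.
        a   b  
>  q0   q0  q1 
   q1   q1  q2 
   q2   q2  q3 
 * q3   q3  q4 
   q4   q4  q4 
(> = start, * = accepting)

start=q0 accept=q3 q0-a->q0 q0-b->q1 q1-a->q1 q1-b->q2 q2-a->q2 q2-b->q3 q3-a->q3 q3-b->q4 q4-a->q4 q4-b->q4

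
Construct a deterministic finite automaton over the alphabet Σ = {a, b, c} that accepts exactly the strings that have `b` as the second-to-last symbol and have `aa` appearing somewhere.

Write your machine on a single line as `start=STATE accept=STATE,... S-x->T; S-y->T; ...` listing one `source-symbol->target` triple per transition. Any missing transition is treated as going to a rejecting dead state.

start=q0; accept=q15,q16,q17; q0-a->q1; q0-b->q2; q0-c->q3; q1-a->q4; q1-b->q5; q1-c->q6; q2-a->q7; q2-b->q8; q2-c->q9; q3-a->q10; q3-b->q11; q3-c->q12; q4-a->q4; q4-b->q13; q4-c->q14; q5-a->q7; q5-b->q8; q5-c->q9; q6-a->q10; q6-b->q11; q6-c->q12; q7-a->q4; q7-b->q5; q7-c->q6; q8-a->q7; q8-b->q8; q8-c->q9; q9-a->q10; q9-b->q11; q9-c->q12; q10-a->q4; q10-b->q5; q10-c->q6; q11-a->q7; q11-b->q8; q11-c->q9; q12-a->q10; q12-b->q11; q12-c->q12; q13-a->q15; q13-b->q16; q13-c->q17; q14-a->q18; q14-b->q19; q14-c->q20; q15-a->q4; q15-b->q13; q15-c->q14; q16-a->q15; q16-b->q16; q16-c->q17; q17-a->q18; q17-b->q19; q17-c->q20; q18-a->q4; q18-b->q13; q18-c->q14; q19-a->q15; q19-b->q16; q19-c->q17; q20-a->q18; q20-b->q19; q20-c->q20

Run two small machines in parallel and take their product. One (13 states) tracks the last 2 symbols read; the other (3 states) tracks whether and how much of `aa` has been seen. Each combined state is a pair, one component from each; accept when both components accept.
With 21 states:
          a    b    c  
>  q0     q1   q2   q3 
   q1     q4   q5   q6 
   q2     q7   q8   q9 
   q3    q10  q11  q12 
   q4     q4  q13  q14 
   q5     q7   q8   q9 
   q6    q10  q11  q12 
   q7     q4   q5   q6 
   q8     q7   q8   q9 
   q9    q10  q11  q12 
   q10    q4   q5   q6 
   q11    q7   q8   q9 
   q12   q10  q11  q12 
   q13   q15  q16  q17 
   q14   q18  q19  q20 
 * q15    q4  q13  q14 
 * q16   q15  q16  q17 
 * q17   q18  q19  q20 
   q18    q4  q13  q14 
   q19   q15  q16  q17 
   q20   q18  q19  q20 
(> = start, * = accepting)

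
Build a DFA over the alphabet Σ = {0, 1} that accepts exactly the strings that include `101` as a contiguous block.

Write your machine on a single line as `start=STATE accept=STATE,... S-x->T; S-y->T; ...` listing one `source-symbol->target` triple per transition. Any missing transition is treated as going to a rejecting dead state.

Track how much of `101` has been matched so far: state S0 is no progress, S3 is the absorbing accept state reached once `101` has occurred. Intermediate states record partial matches; on a mismatch, fall back to the longest reusable overlap.
With 4 states:
        0   1  
>  S0   S0  S1 
   S1   S2  S1 
   S2   S0  S3 
 * S3   S3  S3 
(> = start, * = accepting)

start=S0; accept=S3; S0-0->S0; S0-1->S1; S1-0->S2; S1-1->S1; S2-0->S0; S2-1->S3; S3-0->S3; S3-1->S3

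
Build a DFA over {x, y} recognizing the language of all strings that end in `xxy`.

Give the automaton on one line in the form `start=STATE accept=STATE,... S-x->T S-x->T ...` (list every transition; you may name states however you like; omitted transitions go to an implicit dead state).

start=q0 accept=q3 q0-x->q1 q0-y->q0 q1-x->q2 q1-y->q0 q2-x->q2 q2-y->q3 q3-x->q1 q3-y->q0

Remember how much of `xxy` the current input suffix matches. State q0 means no match yet; q1 means the last symbol is `x`; q2 means the last 2 symbols are `xx`; q3 means the last 3 symbols are `xxy`. Only q3 accepts. On a mismatch, fall back to the longest proper suffix that is still a prefix of `xxy`.
        x   y  
>  q0   q1  q0 
   q1   q2  q0 
   q2   q2  q3 
 * q3   q1  q0 
(> = start, * = accepting)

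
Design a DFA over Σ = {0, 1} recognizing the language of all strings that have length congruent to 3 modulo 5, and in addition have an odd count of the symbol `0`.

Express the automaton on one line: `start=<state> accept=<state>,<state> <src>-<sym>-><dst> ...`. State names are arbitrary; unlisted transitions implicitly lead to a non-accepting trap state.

Run two small machines in parallel and take their product. The first has 5 states tracking the input length modulo 5; the second has 2 states tracking the count of `0`s modulo 2. A product state is a pair (one from each), accepting exactly when both do.
A 10-state machine:
        0   1  
>  s0   s1  s2 
   s1   s3  s4 
   s2   s4  s3 
   s3   s5  s6 
   s4   s6  s5 
 * s5   s7  s8 
   s6   s8  s7 
   s7   s9  s0 
   s8   s0  s9 
   s9   s2  s1 
(> = start, * = accepting)

start=s0 accept=s5 s0-0->s1 s0-1->s2 s1-0->s3 s1-1->s4 s2-0->s4 s2-1->s3 s3-0->s5 s3-1->s6 s4-0->s6 s4-1->s5 s5-0->s7 s5-1->s8 s6-0->s8 s6-1->s7 s7-0->s9 s7-1->s0 s8-0->s0 s8-1->s9 s9-0->s2 s9-1->s1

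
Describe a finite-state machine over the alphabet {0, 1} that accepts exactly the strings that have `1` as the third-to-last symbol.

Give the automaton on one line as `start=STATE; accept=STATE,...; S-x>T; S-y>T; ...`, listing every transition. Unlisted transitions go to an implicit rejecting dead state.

start=q0; accept=q11,q12,q13,q14; q0-0>q1; q0-1>q2; q1-0>q3; q1-1>q4; q2-0>q5; q2-1>q6; q3-0>q7; q3-1>q8; q4-0>q9; q4-1>q10; q5-0>q11; q5-1>q12; q6-0>q13; q6-1>q14; q7-0>q7; q7-1>q8; q8-0>q9; q8-1>q10; q9-0>q11; q9-1>q12; q10-0>q13; q10-1>q14; q11-0>q7; q11-1>q8; q12-0>q9; q12-1>q10; q13-0>q11; q13-1>q12; q14-0>q13; q14-1>q14

A DFA must remember the last 3 symbols (since which symbol is third-to-last isn't known until the input ends). Use one state per possible window of the last ≤3 symbols; accept from those whose window starts with `1`.
          0    1  
>  q0     q1   q2 
   q1     q3   q4 
   q2     q5   q6 
   q3     q7   q8 
   q4     q9  q10 
   q5    q11  q12 
   q6    q13  q14 
   q7     q7   q8 
   q8     q9  q10 
   q9    q11  q12 
   q10   q13  q14 
 * q11    q7   q8 
 * q12    q9  q10 
 * q13   q11  q12 
 * q14   q13  q14 
(> = start, * = accepting)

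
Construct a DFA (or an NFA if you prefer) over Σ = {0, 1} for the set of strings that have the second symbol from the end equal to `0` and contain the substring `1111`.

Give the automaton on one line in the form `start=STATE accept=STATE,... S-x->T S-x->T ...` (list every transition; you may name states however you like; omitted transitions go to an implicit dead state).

start=q0 accept=q6,q7 q0-0->q0 q0-1->q1 q1-0->q0 q1-1->q2 q2-0->q0 q2-1->q3 q3-0->q0 q3-1->q4 q4-0->q5 q4-1->q4 q5-0->q6 q5-1->q7 q6-0->q6 q6-1->q7 q7-0->q5 q7-1->q4

Handle the two conditions separately and then intersect. One (7 states) tracks the last 2 symbols read; the other (5 states) tracks whether and how much of `1111` has been seen. Each combined state is a pair, one component from each; accept when both components accept. Minimizing collapses redundant product states.
8 states suffice.
        0   1  
>  q0   q0  q1 
   q1   q0  q2 
   q2   q0  q3 
   q3   q0  q4 
   q4   q5  q4 
   q5   q6  q7 
 * q6   q6  q7 
 * q7   q5  q4 
(> = start, * = accepting)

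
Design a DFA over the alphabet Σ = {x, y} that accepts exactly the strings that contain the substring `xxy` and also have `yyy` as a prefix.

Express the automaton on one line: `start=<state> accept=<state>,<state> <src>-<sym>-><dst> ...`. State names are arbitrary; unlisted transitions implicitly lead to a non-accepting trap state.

Build one automaton per condition and run them in lockstep. The first has 4 states tracking whether and how much of `xxy` has been seen; the second has 5 states tracking whether the input so far still matches the prefix `yyy`. A product state is a pair (one from each), accepting exactly when both do.
11 states suffice.
          x    y  
>  q0     q1   q2 
   q1     q3   q4 
   q2     q1   q5 
   q3     q3   q6 
   q4     q1   q4 
   q5     q1   q7 
   q6     q6   q6 
   q7     q8   q7 
   q8     q9   q7 
   q9     q9  q10 
 * q10   q10  q10 
(> = start, * = accepting)

start=q0 accept=q10 q0-x->q1 q0-y->q2 q1-x->q3 q1-y->q4 q2-x->q1 q2-y->q5 q3-x->q3 q3-y->q6 q4-x->q1 q4-y->q4 q5-x->q1 q5-y->q7 q6-x->q6 q6-y->q6 q7-x->q8 q7-y->q7 q8-x->q9 q8-y->q7 q9-x->q9 q9-y->q10 q10-x->q10 q10-y->q10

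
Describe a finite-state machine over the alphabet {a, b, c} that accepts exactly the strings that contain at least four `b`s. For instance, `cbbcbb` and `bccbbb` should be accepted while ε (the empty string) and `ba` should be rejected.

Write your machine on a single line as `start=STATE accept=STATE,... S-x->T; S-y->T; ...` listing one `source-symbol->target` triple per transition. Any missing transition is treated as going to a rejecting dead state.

start=q0; accept=q4,q5; q0-a->q0; q0-b->q1; q0-c->q0; q1-a->q1; q1-b->q2; q1-c->q1; q2-a->q2; q2-b->q3; q2-c->q2; q3-a->q3; q3-b->q4; q3-c->q3; q4-a->q4; q4-b->q5; q4-c->q4; q5-a->q5; q5-b->q5; q5-c->q5

Count `b`s, saturating at 5: states q0 through q4 mean 0 through 4 `b`s seen; q5 means more than 4. Each `b` increments (capped at q5); other symbols loop. Accept from {q4, q5}.
6 states suffice.
        a   b   c  
>  q0   q0  q1  q0 
   q1   q1  q2  q1 
   q2   q2  q3  q2 
   q3   q3  q4  q3 
 * q4   q4  q5  q4 
 * q5   q5  q5  q5 
(> = start, * = accepting)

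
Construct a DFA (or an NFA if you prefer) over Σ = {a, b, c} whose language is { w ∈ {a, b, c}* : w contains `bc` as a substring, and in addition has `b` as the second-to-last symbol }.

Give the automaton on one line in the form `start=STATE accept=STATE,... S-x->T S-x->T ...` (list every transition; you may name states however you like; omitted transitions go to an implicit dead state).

start=S0 accept=S9,S19,S20 S0-a->S1 S0-b->S2 S0-c->S3 S1-a->S4 S1-b->S5 S1-c->S6 S2-a->S7 S2-b->S8 S2-c->S9 S3-a->S10 S3-b->S11 S3-c->S12 S4-a->S4 S4-b->S5 S4-c->S6 S5-a->S7 S5-b->S8 S5-c->S9 S6-a->S10 S6-b->S11 S6-c->S12 S7-a->S4 S7-b->S5 S7-c->S6 S8-a->S7 S8-b->S8 S8-c->S9 S9-a->S13 S9-b->S14 S9-c->S15 S10-a->S4 S10-b->S5 S10-c->S6 S11-a->S7 S11-b->S8 S11-c->S9 S12-a->S10 S12-b->S11 S12-c->S12 S13-a->S16 S13-b->S17 S13-c->S18 S14-a->S19 S14-b->S20 S14-c->S9 S15-a->S13 S15-b->S14 S15-c->S15 S16-a->S16 S16-b->S17 S16-c->S18 S17-a->S19 S17-b->S20 S17-c->S9 S18-a->S13 S18-b->S14 S18-c->S15 S19-a->S16 S19-b->S17 S19-c->S18 S20-a->S19 S20-b->S20 S20-c->S9

Build one automaton per condition and run them in lockstep. The first has 3 states tracking whether and how much of `bc` has been seen; the second has 13 states tracking the last 2 symbols read. A product state is a pair (one from each), accepting exactly when both do.
A 21-state machine:
          a    b    c  
>  S0     S1   S2   S3 
   S1     S4   S5   S6 
   S2     S7   S8   S9 
   S3    S10  S11  S12 
   S4     S4   S5   S6 
   S5     S7   S8   S9 
   S6    S10  S11  S12 
   S7     S4   S5   S6 
   S8     S7   S8   S9 
 * S9    S13  S14  S15 
   S10    S4   S5   S6 
   S11    S7   S8   S9 
   S12   S10  S11  S12 
   S13   S16  S17  S18 
   S14   S19  S20   S9 
   S15   S13  S14  S15 
   S16   S16  S17  S18 
   S17   S19  S20   S9 
   S18   S13  S14  S15 
 * S19   S16  S17  S18 
 * S20   S19  S20   S9 
(> = start, * = accepting)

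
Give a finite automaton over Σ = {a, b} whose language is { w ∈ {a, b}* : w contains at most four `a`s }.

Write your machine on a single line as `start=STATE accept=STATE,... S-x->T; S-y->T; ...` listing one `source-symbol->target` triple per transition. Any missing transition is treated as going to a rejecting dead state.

start=q0; accept=q0,q1,q2,q3,q4; q0-a->q1; q0-b->q0; q1-a->q2; q1-b->q1; q2-a->q3; q2-b->q2; q3-a->q4; q3-b->q3; q4-a->q5; q4-b->q4; q5-a->q5; q5-b->q5

Count `a`s, saturating at 5: states q0 through q4 mean 0 through 4 `a`s seen; q5 means more than 4. Each `a` increments (capped at q5); other symbols loop. Accept from {q0, q1, q2, q3, q4}.
A 6-state machine:
        a   b  
>* q0   q1  q0 
 * q1   q2  q1 
 * q2   q3  q2 
 * q3   q4  q3 
 * q4   q5  q4 
   q5   q5  q5 
(> = start, * = accepting)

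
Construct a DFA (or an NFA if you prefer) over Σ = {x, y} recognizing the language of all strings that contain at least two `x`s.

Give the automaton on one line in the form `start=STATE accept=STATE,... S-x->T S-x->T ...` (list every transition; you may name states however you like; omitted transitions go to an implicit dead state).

start=q0 accept=q2,q3 q0-x->q1 q0-y->q0 q1-x->q2 q1-y->q1 q2-x->q3 q2-y->q2 q3-x->q3 q3-y->q3

Count `x`s, saturating at 3: states q0 through q2 mean 0 through 2 `x`s seen; q3 means more than 2. Each `x` increments (capped at q3); other symbols loop. Accept from {q2, q3}.
With 4 states:
        x   y  
>  q0   q1  q0 
   q1   q2  q1 
 * q2   q3  q2 
 * q3   q3  q3 
(> = start, * = accepting)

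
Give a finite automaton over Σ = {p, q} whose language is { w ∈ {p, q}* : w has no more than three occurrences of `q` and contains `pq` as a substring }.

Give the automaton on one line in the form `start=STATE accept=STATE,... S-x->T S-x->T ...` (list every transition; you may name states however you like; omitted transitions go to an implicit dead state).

Build one automaton per condition and run them in lockstep. The first has 5 states tracking the count of `q`s, saturating at 4; the second has 3 states tracking whether and how much of `pq` has been seen. A product state is a pair (one from each), accepting exactly when both do. Equivalent product states are then merged.
A 10-state machine:
        p   q  
>  s0   s1  s2 
   s1   s1  s3 
   s2   s4  s5 
 * s3   s3  s6 
   s4   s4  s6 
   s5   s7  s8 
 * s6   s6  s9 
   s7   s7  s9 
   s8   s8  s8 
 * s9   s9  s8 
(> = start, * = accepting)

start=s0 accept=s3,s6,s9 s0-p->s1 s0-q->s2 s1-p->s1 s1-q->s3 s2-p->s4 s2-q->s5 s3-p->s3 s3-q->s6 s4-p->s4 s4-q->s6 s5-p->s7 s5-q->s8 s6-p->s6 s6-q->s9 s7-p->s7 s7-q->s9 s8-p->s8 s8-q->s8 s9-p->s9 s9-q->s8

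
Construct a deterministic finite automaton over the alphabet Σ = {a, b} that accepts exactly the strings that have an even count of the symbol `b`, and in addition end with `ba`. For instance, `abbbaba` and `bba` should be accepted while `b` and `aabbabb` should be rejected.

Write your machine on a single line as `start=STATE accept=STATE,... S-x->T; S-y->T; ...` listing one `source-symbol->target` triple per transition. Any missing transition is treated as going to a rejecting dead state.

start=s0; accept=s3; s0-a->s0; s0-b->s1; s1-a->s1; s1-b->s2; s2-a->s3; s2-b->s1; s3-a->s0; s3-b->s1

Handle the two conditions separately and then intersect. The first has 2 states tracking the count of `b`s modulo 2; the second has 3 states tracking how much of the suffix `ba` has currently been matched. A product state is a pair (one from each), accepting exactly when both do. Minimizing collapses redundant product states.
4 states suffice.
        a   b  
>  s0   s0  s1 
   s1   s1  s2 
   s2   s3  s1 
 * s3   s0  s1 
(> = start, * = accepting)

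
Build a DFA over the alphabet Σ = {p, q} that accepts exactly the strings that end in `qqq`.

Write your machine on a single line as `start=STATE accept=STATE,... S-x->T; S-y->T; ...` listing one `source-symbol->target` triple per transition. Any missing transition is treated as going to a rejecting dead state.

start=s0; accept=s3; s0-p->s0; s0-q->s1; s1-p->s0; s1-q->s2; s2-p->s0; s2-q->s3; s3-p->s0; s3-q->s3

Let each state record the length of the longest suffix of the input read so far that is also a prefix of `qqq`. s1 means the last symbol is `q`; s2 means the last 2 symbols are `qq`; s3 means the last 3 symbols are `qqq`. Accept only at s3, where the string currently ends in `qqq`.
4 states suffice.
        p   q  
>  s0   s0  s1 
   s1   s0  s2 
   s2   s0  s3 
 * s3   s0  s3 
(> = start, * = accepting)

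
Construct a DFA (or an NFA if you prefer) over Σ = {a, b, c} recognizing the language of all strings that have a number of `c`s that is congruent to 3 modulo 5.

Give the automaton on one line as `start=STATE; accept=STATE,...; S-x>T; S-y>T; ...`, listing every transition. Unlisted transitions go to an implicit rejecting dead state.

start=q0; accept=q3; q0-a>q0; q0-b>q0; q0-c>q1; q1-a>q1; q1-b>q1; q1-c>q2; q2-a>q2; q2-b>q2; q2-c>q3; q3-a>q3; q3-b>q3; q3-c>q4; q4-a>q4; q4-b>q4; q4-c>q0

The only thing that matters is how many `c`s have appeared, reduced mod 5. Use one state per residue: q0 for 0, …, q4 for 4. Reading `c` moves to the next residue; anything else stays put. q3 is accepting.
        a   b   c  
>  q0   q0  q0  q1 
   q1   q1  q1  q2 
   q2   q2  q2  q3 
 * q3   q3  q3  q4 
   q4   q4  q4  q0 
(> = start, * = accepting)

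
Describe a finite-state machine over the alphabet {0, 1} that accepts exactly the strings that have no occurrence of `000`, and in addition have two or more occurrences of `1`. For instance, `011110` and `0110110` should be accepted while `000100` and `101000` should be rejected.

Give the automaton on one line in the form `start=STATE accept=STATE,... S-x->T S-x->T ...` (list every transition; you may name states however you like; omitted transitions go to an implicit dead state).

start=S0 accept=S5,S8,S9 S0-0->S1 S0-1->S2 S1-0->S3 S1-1->S2 S2-0->S4 S2-1->S5 S3-0->S6 S3-1->S2 S4-0->S7 S4-1->S5 S5-0->S8 S5-1->S5 S6-0->S6 S6-1->S6 S7-0->S6 S7-1->S5 S8-0->S9 S8-1->S5 S9-0->S6 S9-1->S5

Run two small machines in parallel and take their product. The first has 4 states tracking partial matches of the forbidden pattern `000`; the second has 4 states tracking the count of `1`s, saturating at 3. A product state is a pair (one from each), accepting exactly when both do. Equivalent product states are then merged.
With 10 states:
        0   1  
>  S0   S1  S2 
   S1   S3  S2 
   S2   S4  S5 
   S3   S6  S2 
   S4   S7  S5 
 * S5   S8  S5 
   S6   S6  S6 
   S7   S6  S5 
 * S8   S9  S5 
 * S9   S6  S5 
(> = start, * = accepting)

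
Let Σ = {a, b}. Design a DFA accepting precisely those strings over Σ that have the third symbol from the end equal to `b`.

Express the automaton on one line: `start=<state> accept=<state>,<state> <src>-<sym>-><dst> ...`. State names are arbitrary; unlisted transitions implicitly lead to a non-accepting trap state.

Because acceptance depends on a position counted from the end, the machine has to buffer the most recent 3 symbols. Make each state the string of the last up-to-3 symbols read; on input `x` shift the window left and append `x`. Accept when the buffered window has length 3 and begins with `b`.
15 states suffice.
          a    b  
>  q0     q1   q2 
   q1     q3   q4 
   q2     q5   q6 
   q3     q7   q8 
   q4     q9  q10 
   q5    q11  q12 
   q6    q13  q14 
   q7     q7   q8 
   q8     q9  q10 
   q9    q11  q12 
   q10   q13  q14 
 * q11    q7   q8 
 * q12    q9  q10 
 * q13   q11  q12 
 * q14   q13  q14 
(> = start, * = accepting)

start=q0 accept=q11,q12,q13,q14 q0-a->q1 q0-b->q2 q1-a->q3 q1-b->q4 q2-a->q5 q2-b->q6 q3-a->q7 q3-b->q8 q4-a->q9 q4-b->q10 q5-a->q11 q5-b->q12 q6-a->q13 q6-b->q14 q7-a->q7 q7-b->q8 q8-a->q9 q8-b->q10 q9-a->q11 q9-b->q12 q10-a->q13 q10-b->q14 q11-a->q7 q11-b->q8 q12-a->q9 q12-b->q10 q13-a->q11 q13-b->q12 q14-a->q13 q14-b->q14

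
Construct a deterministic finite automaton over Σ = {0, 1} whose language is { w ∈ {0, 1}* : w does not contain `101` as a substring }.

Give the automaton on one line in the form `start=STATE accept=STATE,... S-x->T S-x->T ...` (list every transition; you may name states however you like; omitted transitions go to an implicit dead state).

This is the complement of 'contains `101`'. Use the same substring-matching states — S0 through S3 holding how much of `101` has just been matched — but flip the accepting set: everything except the trap S3 accepts.
With 4 states:
        0   1  
>* S0   S0  S1 
 * S1   S2  S1 
 * S2   S0  S3 
   S3   S3  S3 
(> = start, * = accepting)

start=S0 accept=S0,S1,S2 S0-0->S0 S0-1->S1 S1-0->S2 S1-1->S1 S2-0->S0 S2-1->S3 S3-0->S3 S3-1->S3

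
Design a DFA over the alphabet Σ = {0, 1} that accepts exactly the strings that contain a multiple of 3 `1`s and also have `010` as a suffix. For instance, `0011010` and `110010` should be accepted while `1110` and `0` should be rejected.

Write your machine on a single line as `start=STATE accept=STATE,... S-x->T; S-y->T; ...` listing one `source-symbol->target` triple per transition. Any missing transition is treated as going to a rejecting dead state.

Handle the two conditions separately and then intersect. The first has 3 states tracking the count of `1`s modulo 3; the second has 4 states tracking how much of the suffix `010` has currently been matched. A product state is a pair (one from each), accepting exactly when both do. Equivalent product states are then merged.
6 states suffice.
       0  1 
>  A   A  B 
   B   B  C 
   C   D  A 
   D   D  E 
   E   F  B 
 * F   A  B 
(> = start, * = accepting)

start=A; accept=F; A-0->A; A-1->B; B-0->B; B-1->C; C-0->D; C-1->A; D-0->D; D-1->E; E-0->F; E-1->B; F-0->A; F-1->B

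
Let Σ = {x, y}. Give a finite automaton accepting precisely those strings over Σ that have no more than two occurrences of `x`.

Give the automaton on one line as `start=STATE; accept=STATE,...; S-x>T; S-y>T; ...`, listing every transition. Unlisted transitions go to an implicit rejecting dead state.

start=q0; accept=q0,q1,q2; q0-x>q1; q0-y>q0; q1-x>q2; q1-y>q1; q2-x>q3; q2-y>q2; q3-x>q3; q3-y>q3

Only the number of `x`s matters, and only up to 3. Make a chain q0 → q1 → q2 → q3 advanced by each `x` (with q3 absorbing); every other symbol self-loops. The accepting set is {q0, q1, q2}.
With 4 states:
        x   y  
>* q0   q1  q0 
 * q1   q2  q1 
 * q2   q3  q2 
   q3   q3  q3 
(> = start, * = accepting)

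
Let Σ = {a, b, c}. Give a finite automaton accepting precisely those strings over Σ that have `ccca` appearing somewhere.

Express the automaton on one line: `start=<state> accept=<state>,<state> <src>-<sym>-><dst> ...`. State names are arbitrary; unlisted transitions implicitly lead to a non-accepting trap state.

Track how much of `ccca` has been matched so far: state q0 is no progress, q4 is the absorbing accept state reached once `ccca` has occurred. Intermediate states record partial matches; on a mismatch, fall back to the longest reusable overlap.
5 states suffice.
        a   b   c  
>  q0   q0  q0  q1 
   q1   q0  q0  q2 
   q2   q0  q0  q3 
   q3   q4  q0  q3 
 * q4   q4  q4  q4 
(> = start, * = accepting)

start=q0 accept=q4 q0-a->q0 q0-b->q0 q0-c->q1 q1-a->q0 q1-b->q0 q1-c->q2 q2-a->q0 q2-b->q0 q2-c->q3 q3-a->q4 q3-b->q0 q3-c->q3 q4-a->q4 q4-b->q4 q4-c->q4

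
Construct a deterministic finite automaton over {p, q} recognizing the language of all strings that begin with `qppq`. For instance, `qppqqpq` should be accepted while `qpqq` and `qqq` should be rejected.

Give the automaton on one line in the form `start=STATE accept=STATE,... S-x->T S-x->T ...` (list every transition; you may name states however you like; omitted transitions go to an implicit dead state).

start=S0 accept=S4 S0-p->S5 S0-q->S1 S1-p->S2 S1-q->S5 S2-p->S3 S2-q->S5 S3-p->S5 S3-q->S4 S4-p->S4 S4-q->S4 S5-p->S5 S5-q->S5

Walk along `qppq` while the input agrees: from S0 take `q` to S1, and so on. Any deviation drops to the rejecting sink S5. Once S4 is reached the prefix is confirmed and every continuation is accepted.
A 6-state machine:
        p   q  
>  S0   S5  S1 
   S1   S2  S5 
   S2   S3  S5 
   S3   S5  S4 
 * S4   S4  S4 
   S5   S5  S5 
(> = start, * = accepting)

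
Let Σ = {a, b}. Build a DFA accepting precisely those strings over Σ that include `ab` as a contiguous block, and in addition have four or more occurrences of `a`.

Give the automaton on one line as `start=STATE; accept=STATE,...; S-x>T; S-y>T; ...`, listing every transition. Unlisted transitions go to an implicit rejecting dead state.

start=S0; accept=S9,S10; S0-a>S1; S0-b>S0; S1-a>S2; S1-b>S3; S2-a>S4; S2-b>S5; S3-a>S5; S3-b>S3; S4-a>S6; S4-b>S7; S5-a>S7; S5-b>S5; S6-a>S8; S6-b>S9; S7-a>S9; S7-b>S7; S8-a>S8; S8-b>S10; S9-a>S10; S9-b>S9; S10-a>S10; S10-b>S10

Handle the two conditions separately and then intersect. The first has 3 states tracking whether and how much of `ab` has been seen; the second has 6 states tracking the count of `a`s, saturating at 5. A product state is a pair (one from each), accepting exactly when both do.
With 11 states:
          a    b  
>  S0     S1   S0 
   S1     S2   S3 
   S2     S4   S5 
   S3     S5   S3 
   S4     S6   S7 
   S5     S7   S5 
   S6     S8   S9 
   S7     S9   S7 
   S8     S8  S10 
 * S9    S10   S9 
 * S10   S10  S10 
(> = start, * = accepting)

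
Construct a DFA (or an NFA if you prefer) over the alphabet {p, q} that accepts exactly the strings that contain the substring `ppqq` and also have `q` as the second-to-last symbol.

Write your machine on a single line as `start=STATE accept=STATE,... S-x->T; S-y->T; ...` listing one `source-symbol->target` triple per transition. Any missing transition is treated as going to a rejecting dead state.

start=S0; accept=S4,S5; S0-p->S1; S0-q->S0; S1-p->S2; S1-q->S0; S2-p->S2; S2-q->S3; S3-p->S1; S3-q->S4; S4-p->S5; S4-q->S4; S5-p->S6; S5-q->S7; S6-p->S6; S6-q->S7; S7-p->S5; S7-q->S4

Handle the two conditions separately and then intersect. One (5 states) tracks whether and how much of `ppqq` has been seen; the other (7 states) tracks the last 2 symbols read. Each combined state is a pair, one component from each; accept when both components accept. After merging equivalent states the machine shrinks.
With 8 states:
        p   q  
>  S0   S1  S0 
   S1   S2  S0 
   S2   S2  S3 
   S3   S1  S4 
 * S4   S5  S4 
 * S5   S6  S7 
   S6   S6  S7 
   S7   S5  S4 
(> = start, * = accepting)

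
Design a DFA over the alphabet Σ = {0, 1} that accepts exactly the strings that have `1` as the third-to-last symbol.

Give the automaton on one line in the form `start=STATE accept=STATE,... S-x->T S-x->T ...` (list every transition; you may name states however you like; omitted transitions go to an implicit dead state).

A DFA must remember the last 3 symbols (since which symbol is third-to-last isn't known until the input ends). Use one state per possible window of the last ≤3 symbols; accept from those whose window starts with `1`.
15 states suffice.
          0    1  
>  q0     q1   q2 
   q1     q3   q4 
   q2     q5   q6 
   q3     q7   q8 
   q4     q9  q10 
   q5    q11  q12 
   q6    q13  q14 
   q7     q7   q8 
   q8     q9  q10 
   q9    q11  q12 
   q10   q13  q14 
 * q11    q7   q8 
 * q12    q9  q10 
 * q13   q11  q12 
 * q14   q13  q14 
(> = start, * = accepting)

start=q0 accept=q11,q12,q13,q14 q0-0->q1 q0-1->q2 q1-0->q3 q1-1->q4 q2-0->q5 q2-1->q6 q3-0->q7 q3-1->q8 q4-0->q9 q4-1->q10 q5-0->q11 q5-1->q12 q6-0->q13 q6-1->q14 q7-0->q7 q7-1->q8 q8-0->q9 q8-1->q10 q9-0->q11 q9-1->q12 q10-0->q13 q10-1->q14 q11-0->q7 q11-1->q8 q12-0->q9 q12-1->q10 q13-0->q11 q13-1->q12 q14-0->q13 q14-1->q14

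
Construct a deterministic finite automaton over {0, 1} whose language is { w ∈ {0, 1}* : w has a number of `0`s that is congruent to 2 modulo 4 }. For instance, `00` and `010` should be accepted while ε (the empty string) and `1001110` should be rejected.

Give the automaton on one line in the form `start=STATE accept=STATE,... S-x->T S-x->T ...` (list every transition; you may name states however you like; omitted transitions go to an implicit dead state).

start=q0 accept=q2 q0-0->q1 q0-1->q0 q1-0->q2 q1-1->q1 q2-0->q3 q2-1->q2 q3-0->q0 q3-1->q3

The only thing that matters is how many `0`s have appeared, reduced mod 4. Use one state per residue: q0 for 0, …, q3 for 3. Reading `0` moves to the next residue; anything else stays put. q2 is accepting.
        0   1  
>  q0   q1  q0 
   q1   q2  q1 
 * q2   q3  q2 
   q3   q0  q3 
(> = start, * = accepting)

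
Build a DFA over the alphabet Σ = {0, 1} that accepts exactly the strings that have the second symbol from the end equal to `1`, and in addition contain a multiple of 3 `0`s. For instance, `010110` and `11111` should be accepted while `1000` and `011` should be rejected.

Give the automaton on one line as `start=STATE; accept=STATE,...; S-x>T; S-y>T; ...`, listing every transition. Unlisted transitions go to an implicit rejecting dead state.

start=q0; accept=q6,q13; q0-0>q1; q0-1>q2; q1-0>q3; q1-1>q4; q2-0>q5; q2-1>q6; q3-0>q7; q3-1>q8; q4-0>q9; q4-1>q10; q5-0>q3; q5-1>q4; q6-0>q5; q6-1>q6; q7-0>q11; q7-1>q12; q8-0>q13; q8-1>q14; q9-0>q7; q9-1>q8; q10-0>q9; q10-1>q10; q11-0>q3; q11-1>q4; q12-0>q5; q12-1>q6; q13-0>q11; q13-1>q12; q14-0>q13; q14-1>q14

Run two small machines in parallel and take their product. One (7 states) tracks the last 2 symbols read; the other (3 states) tracks the count of `0`s modulo 3. Each combined state is a pair, one component from each; accept when both components accept.
A 15-state machine:
          0    1  
>  q0     q1   q2 
   q1     q3   q4 
   q2     q5   q6 
   q3     q7   q8 
   q4     q9  q10 
   q5     q3   q4 
 * q6     q5   q6 
   q7    q11  q12 
   q8    q13  q14 
   q9     q7   q8 
   q10    q9  q10 
   q11    q3   q4 
   q12    q5   q6 
 * q13   q11  q12 
   q14   q13  q14 
(> = start, * = accepting)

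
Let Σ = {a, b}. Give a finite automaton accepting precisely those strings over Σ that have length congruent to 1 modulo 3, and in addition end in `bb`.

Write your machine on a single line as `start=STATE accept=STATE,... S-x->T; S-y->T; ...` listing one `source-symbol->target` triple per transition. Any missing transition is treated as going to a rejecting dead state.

Build one automaton per condition and run them in lockstep. One (3 states) tracks the input length modulo 3; the other (3 states) tracks how much of the suffix `bb` has currently been matched. Each combined state is a pair, one component from each; accept when both components accept.
        a   b  
>  q0   q1  q2 
   q1   q3  q4 
   q2   q3  q5 
   q3   q0  q6 
   q4   q0  q7 
   q5   q0  q7 
   q6   q1  q8 
   q7   q1  q8 
 * q8   q3  q5 
(> = start, * = accepting)

start=q0; accept=q8; q0-a->q1; q0-b->q2; q1-a->q3; q1-b->q4; q2-a->q3; q2-b->q5; q3-a->q0; q3-b->q6; q4-a->q0; q4-b->q7; q5-a->q0; q5-b->q7; q6-a->q1; q6-b->q8; q7-a->q1; q7-b->q8; q8-a->q3; q8-b->q5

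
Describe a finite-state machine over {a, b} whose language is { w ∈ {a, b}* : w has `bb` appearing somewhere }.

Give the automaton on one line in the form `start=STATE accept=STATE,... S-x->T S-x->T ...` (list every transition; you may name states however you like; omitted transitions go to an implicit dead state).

start=S0 accept=S2 S0-a->S0 S0-b->S1 S1-a->S0 S1-b->S2 S2-a->S2 S2-b->S2

Track how much of `bb` has been matched so far: state S0 is no progress, S2 is the absorbing accept state reached once `bb` has occurred. Intermediate states record partial matches; on a mismatch, fall back to the longest reusable overlap.
3 states suffice.
        a   b  
>  S0   S0  S1 
   S1   S0  S2 
 * S2   S2  S2 
(> = start, * = accepting)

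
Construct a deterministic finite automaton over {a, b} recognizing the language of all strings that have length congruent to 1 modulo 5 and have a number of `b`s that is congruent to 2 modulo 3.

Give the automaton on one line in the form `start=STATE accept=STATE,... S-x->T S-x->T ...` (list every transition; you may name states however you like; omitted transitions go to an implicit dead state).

start=q0 accept=q14 q0-a->q1 q0-b->q2 q1-a->q3 q1-b->q4 q2-a->q4 q2-b->q5 q3-a->q6 q3-b->q7 q4-a->q7 q4-b->q8 q5-a->q8 q5-b->q6 q6-a->q9 q6-b->q10 q7-a->q10 q7-b->q11 q8-a->q11 q8-b->q9 q9-a->q0 q9-b->q12 q10-a->q12 q10-b->q13 q11-a->q13 q11-b->q0 q12-a->q2 q12-b->q14 q13-a->q14 q13-b->q1 q14-a->q5 q14-b->q3

Handle the two conditions separately and then intersect. The first has 5 states tracking the input length modulo 5; the second has 3 states tracking the count of `b`s modulo 3. A product state is a pair (one from each), accepting exactly when both do.
          a    b  
>  q0     q1   q2 
   q1     q3   q4 
   q2     q4   q5 
   q3     q6   q7 
   q4     q7   q8 
   q5     q8   q6 
   q6     q9  q10 
   q7    q10  q11 
   q8    q11   q9 
   q9     q0  q12 
   q10   q12  q13 
   q11   q13   q0 
   q12    q2  q14 
   q13   q14   q1 
 * q14    q5   q3 
(> = start, * = accepting)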